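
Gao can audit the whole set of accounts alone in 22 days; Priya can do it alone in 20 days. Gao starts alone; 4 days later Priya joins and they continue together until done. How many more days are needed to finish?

60/7 days

In 4 days Gao does 4/22 = 2/11 of the job, leaving 9/11.
Gao and Priya together work at 21/220 per day, so finishing takes 9/11 ÷ 21/220 = 60/7 days.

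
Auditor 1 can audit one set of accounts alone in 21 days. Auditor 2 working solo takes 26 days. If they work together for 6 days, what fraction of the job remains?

44/91

Combined rate: 1/21 + 1/26 = (26 + 21)/546 = 47/546 per day.
In 6 days they complete 6·47/546 = 47/91 of the job.
So 44/91 remains.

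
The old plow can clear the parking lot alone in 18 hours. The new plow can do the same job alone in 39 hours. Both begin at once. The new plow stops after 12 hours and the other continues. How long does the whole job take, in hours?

In the first 12 hours the combined rate is 19/234, so 38/39 of the job is done, leaving 1/39.
After the new plow leaves the rate is 1/18 per hour; the remaining 1/39 takes 6/13 hours.
Total = 12 + 6/13 = 162/13 hours.

162/13 hours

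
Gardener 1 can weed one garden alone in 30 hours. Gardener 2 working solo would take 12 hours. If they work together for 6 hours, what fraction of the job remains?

3/10

Combined rate: 1/30 + 1/12 = (2 + 5)/60 = 7/60 per hour.
In 6 hours they complete 6·7/60 = 7/10 of the job.
So 3/10 remains.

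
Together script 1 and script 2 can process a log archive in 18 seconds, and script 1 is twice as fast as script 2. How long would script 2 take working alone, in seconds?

54 seconds

Let script 2's rate be r; then script 1's rate is 2r, so together (2 + 1)r = 3r = 1/18.
Thus r = 1/54 per second.
Script 2 alone: 54 seconds; script 1 alone: 27 seconds.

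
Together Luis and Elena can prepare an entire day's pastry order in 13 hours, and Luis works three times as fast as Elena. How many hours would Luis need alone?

52/3 hours

Let Elena's rate be r; then Luis's rate is 3r, so together (3 + 1)r = 4r = 1/13.
Thus r = 1/52 per hour.
Elena alone: 52 hours; Luis alone: 52/3 hours.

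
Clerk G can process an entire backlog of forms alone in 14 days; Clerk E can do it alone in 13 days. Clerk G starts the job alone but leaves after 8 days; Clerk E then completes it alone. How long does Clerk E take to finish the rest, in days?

39/7 days

In 8 days Clerk G does 8/14 = 4/7 of the job, leaving 3/7.
Clerk E works at 1/13 per day, so finishing takes 3/7 ÷ 1/13 = 39/7 days.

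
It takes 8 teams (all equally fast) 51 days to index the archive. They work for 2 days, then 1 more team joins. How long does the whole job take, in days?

One team does 1/408 of the job per day.
After 2 days with 8 teams, 2/51 is done (49/51 left).
With 9 teams the rate is 9/408 = 3/136, so the rest takes 49/51 ÷ 3/136 = 392/9 days.
Total = 2 + 392/9 = 410/9 days.

410/9 days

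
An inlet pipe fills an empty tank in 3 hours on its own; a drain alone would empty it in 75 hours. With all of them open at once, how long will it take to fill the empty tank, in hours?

Net rate = 1/3 − 1/75 = (25 − 1)/75 = 24/75 = 8/25 per hour.
Filling time = 1 ÷ (8/25) = 25/8 hours.

25/8 hours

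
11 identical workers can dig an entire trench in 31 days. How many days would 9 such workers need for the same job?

341/9 days

Total work is 11·31 = 341 worker-days.
With 9 workers: 341/9 days.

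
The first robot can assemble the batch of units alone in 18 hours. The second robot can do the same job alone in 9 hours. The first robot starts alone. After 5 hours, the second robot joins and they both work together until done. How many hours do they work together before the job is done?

13/3 hours

In the first 5 hours the first robot alone does 5/18 of the job, leaving 13/18.
Once everyone is working, combined rate: 1/18 + 1/9 = (1 + 2)/18 = 3/18 = 1/6 per hour.
Remaining 13/18 at 1/6 per hour takes 13/3 hours.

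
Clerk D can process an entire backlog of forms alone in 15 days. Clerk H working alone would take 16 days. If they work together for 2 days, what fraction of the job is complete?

31/120

Combined rate: 1/15 + 1/16 = (16 + 15)/240 = 31/240 per day.
In 2 days they complete 2·31/240 = 31/120 of the job.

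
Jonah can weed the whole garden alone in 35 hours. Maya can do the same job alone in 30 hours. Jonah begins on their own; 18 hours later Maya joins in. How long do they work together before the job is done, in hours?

In the first 18 hours Jonah alone does 18/35 of the job, leaving 17/35.
Once everyone is working, combined rate: 1/35 + 1/30 = (6 + 7)/210 = 13/210 per hour.
Remaining 17/35 at 13/210 per hour takes 102/13 hours.

102/13 hours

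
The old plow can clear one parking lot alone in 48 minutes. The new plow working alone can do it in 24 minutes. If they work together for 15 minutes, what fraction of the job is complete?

15/16

Combined rate: 1/48 + 1/24 = (1 + 2)/48 = 3/48 = 1/16 per minute.
In 15 minutes they complete 15·1/16 = 15/16 of the job.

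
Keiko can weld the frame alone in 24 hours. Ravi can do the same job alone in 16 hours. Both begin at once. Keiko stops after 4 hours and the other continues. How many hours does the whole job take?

In the first 4 hours the combined rate is 5/48, so 5/12 of the job is done, leaving 7/12.
After Keiko leaves the rate is 1/16 per hour; the remaining 7/12 takes 28/3 hours.
Total = 4 + 28/3 = 40/3 hours.

40/3 hours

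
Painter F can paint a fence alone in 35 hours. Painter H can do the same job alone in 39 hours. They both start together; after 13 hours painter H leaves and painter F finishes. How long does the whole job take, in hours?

In the first 13 hours the combined rate is 74/1365, so 74/105 of the job is done, leaving 31/105.
After painter H leaves the rate is 1/35 per hour; the remaining 31/105 takes 31/3 hours.
Total = 13 + 31/3 = 70/3 hours.

70/3 hours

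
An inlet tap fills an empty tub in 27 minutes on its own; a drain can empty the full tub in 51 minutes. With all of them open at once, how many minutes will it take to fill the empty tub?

Net rate = 1/27 − 1/51 = (17 − 9)/459 = 8/459 per minute.
Filling time = 1 ÷ (8/459) = 459/8 minutes.

459/8 minutes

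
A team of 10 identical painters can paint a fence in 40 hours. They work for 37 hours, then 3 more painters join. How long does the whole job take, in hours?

511/13 hours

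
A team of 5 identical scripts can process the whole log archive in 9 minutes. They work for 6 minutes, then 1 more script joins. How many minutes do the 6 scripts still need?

One script does 1/45 of the job per minute.
After 6 minutes with 5 scripts, 2/3 is done (1/3 left).
With 6 scripts the rate is 6/45 = 2/15, so the rest takes 1/3 ÷ 2/15 = 5/2 minutes.

5/2 minutes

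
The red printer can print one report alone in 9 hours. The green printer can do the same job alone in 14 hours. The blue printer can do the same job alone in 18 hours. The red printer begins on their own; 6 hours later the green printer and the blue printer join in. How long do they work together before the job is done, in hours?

7/5 hours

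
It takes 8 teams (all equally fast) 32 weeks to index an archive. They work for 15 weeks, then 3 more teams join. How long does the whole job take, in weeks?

One team does 1/256 of the job per week.
After 15 weeks with 8 teams, 15/32 is done (17/32 left).
With 11 teams the rate is 11/256, so the rest takes 17/32 ÷ 11/256 = 136/11 weeks.
Total = 15 + 136/11 = 301/11 weeks.

301/11 weeks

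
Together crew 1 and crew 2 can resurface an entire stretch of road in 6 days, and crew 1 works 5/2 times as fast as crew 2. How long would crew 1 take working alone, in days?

Let crew 2's rate be r; then crew 1's rate is (5/2)r, so together (5/2 + 1)r = (7/2)r = 1/6.
Thus r = 1/21 per day.
Crew 2 alone: 21 days; crew 1 alone: 42/5 days.

42/5 days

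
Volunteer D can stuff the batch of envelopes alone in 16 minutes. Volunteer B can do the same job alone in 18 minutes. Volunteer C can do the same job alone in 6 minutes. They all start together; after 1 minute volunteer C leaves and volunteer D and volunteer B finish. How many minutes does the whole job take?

120/17 minutes

In the first 1 minute the combined rate is 41/144, so 41/144 of the job is done, leaving 103/144.
After volunteer C leaves the rate is 17/144 per minute; the remaining 103/144 takes 103/17 minutes.
Total = 1 + 103/17 = 120/17 minutes.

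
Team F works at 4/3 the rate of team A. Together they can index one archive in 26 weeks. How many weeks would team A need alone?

Let team A's rate be r; then team F's rate is (4/3)r, so together (4/3 + 1)r = (7/3)r = 1/26.
Thus r = 3/182 per week.
Team A alone: 182/3 weeks; team F alone: 91/2 weeks.

182/3 weeks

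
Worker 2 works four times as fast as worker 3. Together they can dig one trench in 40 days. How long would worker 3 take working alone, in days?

Let worker 3's rate be r; then worker 2's rate is 4r, so together (4 + 1)r = 5r = 1/40.
Thus r = 1/200 per day.
Worker 3 alone: 200 days; worker 2 alone: 50 days.

200 days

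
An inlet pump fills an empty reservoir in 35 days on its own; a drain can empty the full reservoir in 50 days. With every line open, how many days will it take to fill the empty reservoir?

Net rate = 1/35 − 1/50 = (10 − 7)/350 = 3/350 per day.
Filling time = 1 ÷ (3/350) = 350/3 days.

350/3 days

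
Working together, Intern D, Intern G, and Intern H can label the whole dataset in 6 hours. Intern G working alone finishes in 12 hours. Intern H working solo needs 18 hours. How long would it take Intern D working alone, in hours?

36 hours

Combined rate is 1/6 per hour.
Known contribution: 1/12 + 1/18 = (3 + 2)/36 = 5/36 per hour.
So Intern D's rate is 1/6 − 5/36 = 1/36, meaning 36 hours alone.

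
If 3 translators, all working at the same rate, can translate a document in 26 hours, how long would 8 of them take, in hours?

39/4 hours

Total work is 3·26 = 78 translator-hours.
With 8 translators: 78/8 = 39/4 hours.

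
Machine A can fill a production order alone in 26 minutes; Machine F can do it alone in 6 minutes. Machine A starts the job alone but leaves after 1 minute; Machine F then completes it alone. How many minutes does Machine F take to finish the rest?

75/13 minutes

In 1 minute Machine A does 1/26 of the job, leaving 25/26.
Machine F works at 1/6 per minute, so finishing takes 25/26 ÷ 1/6 = 75/13 minutes.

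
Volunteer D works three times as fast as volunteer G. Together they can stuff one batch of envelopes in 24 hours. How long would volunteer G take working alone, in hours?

Let volunteer G's rate be r; then volunteer D's rate is 3r, so together (3 + 1)r = 4r = 1/24.
Thus r = 1/96 per hour.
Volunteer G alone: 96 hours; volunteer D alone: 32 hours.

96 hours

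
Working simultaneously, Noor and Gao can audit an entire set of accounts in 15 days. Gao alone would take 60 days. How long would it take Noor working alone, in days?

20 days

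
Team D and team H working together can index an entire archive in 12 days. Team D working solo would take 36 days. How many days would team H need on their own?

18 days

Combined rate is 1/12 per day.
Known contribution: 1/36 per day.
So team H's rate is 1/12 − 1/36 = 1/18, meaning 18 days alone.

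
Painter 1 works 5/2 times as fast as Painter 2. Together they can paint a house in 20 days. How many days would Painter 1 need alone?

Let Painter 2's rate be r; then Painter 1's rate is (5/2)r, so together (5/2 + 1)r = (7/2)r = 1/20.
Thus r = 1/70 per day.
Painter 2 alone: 70 days; Painter 1 alone: 28 days.

28 days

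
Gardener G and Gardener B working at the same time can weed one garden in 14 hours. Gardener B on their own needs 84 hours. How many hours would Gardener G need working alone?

Combined rate is 1/14 per hour.
Known contribution: 1/84 per hour.
So Gardener G's rate is 1/14 − 1/84 = 5/84, meaning 84/5 hours alone.

84/5 hours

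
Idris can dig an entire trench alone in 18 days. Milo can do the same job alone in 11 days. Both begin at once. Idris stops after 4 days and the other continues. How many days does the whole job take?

77/9 days

In the first 4 days the combined rate is 29/198, so 58/99 of the job is done, leaving 41/99.
After Idris leaves the rate is 1/11 per day; the remaining 41/99 takes 41/9 days.
Total = 4 + 41/9 = 77/9 days.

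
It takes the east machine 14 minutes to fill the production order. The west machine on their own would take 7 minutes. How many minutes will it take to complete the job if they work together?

With two workers the combined time is the product over the sum: 14·7/(14+7) = 98/21 = 14/3 minutes.

14/3 minutes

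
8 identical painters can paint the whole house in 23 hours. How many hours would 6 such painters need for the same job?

92/3 hours

Total work is 8·23 = 184 painter-hours.
With 6 painters: 184/6 = 92/3 hours.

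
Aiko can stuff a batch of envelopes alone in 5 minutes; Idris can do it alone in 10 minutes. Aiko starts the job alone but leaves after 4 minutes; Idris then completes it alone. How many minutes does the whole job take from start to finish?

6 minutes

In 4 minutes Aiko does 4/5 of the job, leaving 1/5.
Idris works at 1/10 per minute, so finishing takes 1/5 ÷ 1/10 = 2 minutes.
Total time = 4 + 2 = 6 minutes.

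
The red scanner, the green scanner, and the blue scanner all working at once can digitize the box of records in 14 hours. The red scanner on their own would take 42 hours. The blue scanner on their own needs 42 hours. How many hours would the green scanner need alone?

Combined rate is 1/14 per hour.
Known contribution: 1/42 + 1/42 = (1 + 1)/42 = 2/42 = 1/21 per hour.
So the green scanner's rate is 1/14 − 1/21 = 1/42, meaning 42 hours alone.

42 hours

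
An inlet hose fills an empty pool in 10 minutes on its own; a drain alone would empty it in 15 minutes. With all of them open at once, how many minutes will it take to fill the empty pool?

Net rate = 1/10 − 1/15 = (3 − 2)/30 = 1/30 per minute.
Filling time = 1 ÷ (1/30) = 30 minutes.

30 minutes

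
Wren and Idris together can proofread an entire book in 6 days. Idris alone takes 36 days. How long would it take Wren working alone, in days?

Combined rate is 1/6 per day.
Known contribution: 1/36 per day.
So Wren's rate is 1/6 − 1/36 = 5/36, meaning 36/5 days alone.

36/5 days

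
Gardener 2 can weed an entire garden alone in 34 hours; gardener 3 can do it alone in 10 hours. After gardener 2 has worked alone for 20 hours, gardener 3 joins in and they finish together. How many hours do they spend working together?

35/11 hours

In 20 hours gardener 2 does 20/34 = 10/17 of the job, leaving 7/17.
Gardener 2 and gardener 3 together work at 11/85 per hour, so finishing takes 7/17 ÷ 11/85 = 35/11 hours.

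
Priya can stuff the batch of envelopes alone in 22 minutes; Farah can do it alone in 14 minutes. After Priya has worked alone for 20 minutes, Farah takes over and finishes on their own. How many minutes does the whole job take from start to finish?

234/11 minutes

In 20 minutes Priya does 20/22 = 10/11 of the job, leaving 1/11.
Farah works at 1/14 per minute, so finishing takes 1/11 ÷ 1/14 = 14/11 minutes.
Total time = 20 + 14/11 = 234/11 minutes.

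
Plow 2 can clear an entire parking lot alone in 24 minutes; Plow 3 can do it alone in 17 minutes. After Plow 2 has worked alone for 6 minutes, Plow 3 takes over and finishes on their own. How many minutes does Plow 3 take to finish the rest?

51/4 minutes

In 6 minutes Plow 2 does 6/24 = 1/4 of the job, leaving 3/4.
Plow 3 works at 1/17 per minute, so finishing takes 3/4 ÷ 1/17 = 51/4 minutes.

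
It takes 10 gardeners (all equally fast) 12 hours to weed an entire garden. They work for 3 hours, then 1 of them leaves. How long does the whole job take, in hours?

One gardener does 1/120 of the job per hour.
After 3 hours with 10 gardeners, 1/4 is done (3/4 left).
With 9 gardeners the rate is 9/120 = 3/40, so the rest takes 3/4 ÷ 3/40 = 10 hours.
Total = 3 + 10 = 13 hours.

13 hours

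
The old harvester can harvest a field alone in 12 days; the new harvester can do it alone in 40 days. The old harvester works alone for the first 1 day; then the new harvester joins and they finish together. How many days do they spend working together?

110/13 days

In 1 day the old harvester does 1/12 of the job, leaving 11/12.
The old harvester and the new harvester together work at 13/120 per day, so finishing takes 11/12 ÷ 13/120 = 110/13 days.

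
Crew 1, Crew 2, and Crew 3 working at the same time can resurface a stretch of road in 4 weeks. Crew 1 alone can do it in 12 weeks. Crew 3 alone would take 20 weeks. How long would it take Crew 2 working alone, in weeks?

60/7 weeks

Combined rate is 1/4 per week.
Known contribution: 1/12 + 1/20 = (5 + 3)/60 = 8/60 = 2/15 per week.
So Crew 2's rate is 1/4 − 2/15 = 7/60, meaning 60/7 weeks alone.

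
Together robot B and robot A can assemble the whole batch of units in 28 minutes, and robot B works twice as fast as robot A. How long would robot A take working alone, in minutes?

84 minutes

Let robot A's rate be r; then robot B's rate is 2r, so together (2 + 1)r = 3r = 1/28.
Thus r = 1/84 per minute.
Robot A alone: 84 minutes; robot B alone: 42 minutes.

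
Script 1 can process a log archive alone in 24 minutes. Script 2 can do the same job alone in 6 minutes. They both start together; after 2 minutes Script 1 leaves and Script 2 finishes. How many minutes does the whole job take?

11/2 minutes

In the first 2 minutes the combined rate is 5/24, so 5/12 of the job is done, leaving 7/12.
After Script 1 leaves the rate is 1/6 per minute; the remaining 7/12 takes 7/2 minutes.
Total = 2 + 7/2 = 11/2 minutes.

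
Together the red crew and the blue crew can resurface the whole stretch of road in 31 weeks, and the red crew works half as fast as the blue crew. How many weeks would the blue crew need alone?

Let the blue crew's rate be r; then the red crew's rate is (1/2)r, so together (1/2 + 1)r = (3/2)r = 1/31.
Thus r = 2/93 per week.
The blue crew alone: 93/2 weeks; the red crew alone: 93 weeks.

93/2 weeks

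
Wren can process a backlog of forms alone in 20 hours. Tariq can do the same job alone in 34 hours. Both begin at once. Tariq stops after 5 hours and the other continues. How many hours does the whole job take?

In the first 5 hours the combined rate is 27/340, so 27/68 of the job is done, leaving 41/68.
After Tariq leaves the rate is 1/20 per hour; the remaining 41/68 takes 205/17 hours.
Total = 5 + 205/17 = 290/17 hours.

290/17 hours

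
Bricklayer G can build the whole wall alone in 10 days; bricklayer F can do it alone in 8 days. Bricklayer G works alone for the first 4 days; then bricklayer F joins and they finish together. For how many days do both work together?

In 4 days bricklayer G does 4/10 = 2/5 of the job, leaving 3/5.
Bricklayer G and bricklayer F together work at 9/40 per day, so finishing takes 3/5 ÷ 9/40 = 8/3 days.

8/3 days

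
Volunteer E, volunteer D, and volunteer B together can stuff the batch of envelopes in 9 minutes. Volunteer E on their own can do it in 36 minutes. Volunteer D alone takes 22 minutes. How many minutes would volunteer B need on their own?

Combined rate is 1/9 per minute.
Known contribution: 1/36 + 1/22 = (11 + 18)/396 = 29/396 per minute.
So volunteer B's rate is 1/9 − 29/396 = 5/132, meaning 132/5 minutes alone.

132/5 minutes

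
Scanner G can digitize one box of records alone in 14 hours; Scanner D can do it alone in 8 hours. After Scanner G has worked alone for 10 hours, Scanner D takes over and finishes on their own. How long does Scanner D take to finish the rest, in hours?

In 10 hours Scanner G does 10/14 = 5/7 of the job, leaving 2/7.
Scanner D works at 1/8 per hour, so finishing takes 2/7 ÷ 1/8 = 16/7 hours.

16/7 hours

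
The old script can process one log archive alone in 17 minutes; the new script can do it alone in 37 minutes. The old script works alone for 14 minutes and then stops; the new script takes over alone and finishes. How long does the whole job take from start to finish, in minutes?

In 14 minutes the old script does 14/17 of the job, leaving 3/17.
The new script works at 1/37 per minute, so finishing takes 3/17 ÷ 1/37 = 111/17 minutes.
Total time = 14 + 111/17 = 349/17 minutes.

349/17 minutes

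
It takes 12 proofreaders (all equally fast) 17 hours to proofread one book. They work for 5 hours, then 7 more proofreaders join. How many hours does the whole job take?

One proofreader does 1/204 of the job per hour.
After 5 hours with 12 proofreaders, 5/17 is done (12/17 left).
With 19 proofreaders the rate is 19/204, so the rest takes 12/17 ÷ 19/204 = 144/19 hours.
Total = 5 + 144/19 = 239/19 hours.

239/19 hours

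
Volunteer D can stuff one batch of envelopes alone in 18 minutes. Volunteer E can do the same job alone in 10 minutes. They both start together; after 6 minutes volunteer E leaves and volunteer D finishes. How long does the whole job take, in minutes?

In the first 6 minutes the combined rate is 7/45, so 14/15 of the job is done, leaving 1/15.
After volunteer E leaves the rate is 1/18 per minute; the remaining 1/15 takes 6/5 minutes.
Total = 6 + 6/5 = 36/5 minutes.

36/5 minutes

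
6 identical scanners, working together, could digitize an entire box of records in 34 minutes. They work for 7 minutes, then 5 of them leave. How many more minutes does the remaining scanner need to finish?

One scanner does 1/204 of the job per minute.
After 7 minutes with 6 scanners, 7/34 is done (27/34 left).
With 1 scanner the rate is 1/204, so the rest takes 27/34 ÷ 1/204 = 162 minutes.

162 minutes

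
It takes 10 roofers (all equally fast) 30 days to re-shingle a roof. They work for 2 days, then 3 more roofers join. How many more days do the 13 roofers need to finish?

280/13 days

One roofer does 1/300 of the job per day.
After 2 days with 10 roofers, 1/15 is done (14/15 left).
With 13 roofers the rate is 13/300, so the rest takes 14/15 ÷ 13/300 = 280/13 days.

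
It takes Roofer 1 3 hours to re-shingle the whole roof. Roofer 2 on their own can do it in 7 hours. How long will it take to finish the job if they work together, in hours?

Combined rate: 1/3 + 1/7 = (7 + 3)/21 = 10/21 per hour.
Time = 1 ÷ (10/21) = 21/10 hours.

21/10 hours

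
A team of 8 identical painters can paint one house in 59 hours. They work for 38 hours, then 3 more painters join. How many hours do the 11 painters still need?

One painter does 1/472 of the job per hour.
After 38 hours with 8 painters, 38/59 is done (21/59 left).
With 11 painters the rate is 11/472, so the rest takes 21/59 ÷ 11/472 = 168/11 hours.

168/11 hours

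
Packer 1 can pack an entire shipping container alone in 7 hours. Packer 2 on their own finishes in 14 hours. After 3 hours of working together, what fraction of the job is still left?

5/14

Combined rate: 1/7 + 1/14 = (2 + 1)/14 = 3/14 per hour.
In 3 hours they complete 3·3/14 = 9/14 of the job.
So 5/14 remains.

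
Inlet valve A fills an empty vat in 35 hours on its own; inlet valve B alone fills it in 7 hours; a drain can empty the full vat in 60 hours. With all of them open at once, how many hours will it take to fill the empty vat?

84/13 hours

Net rate = 1/35 + 1/7 − 1/60 = (12 + 60 − 7)/420 = 65/420 = 13/84 per hour.
Filling time = 1 ÷ (13/84) = 84/13 hours.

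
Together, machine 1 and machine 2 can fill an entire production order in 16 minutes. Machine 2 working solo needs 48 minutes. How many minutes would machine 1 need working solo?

24 minutes

Combined rate is 1/16 per minute.
Known contribution: 1/48 per minute.
So machine 1's rate is 1/16 − 1/48 = 1/24, meaning 24 minutes alone.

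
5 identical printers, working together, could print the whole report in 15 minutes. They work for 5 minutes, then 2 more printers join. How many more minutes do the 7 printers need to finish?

50/7 minutes

One printer does 1/75 of the job per minute.
After 5 minutes with 5 printers, 1/3 is done (2/3 left).
With 7 printers the rate is 7/75, so the rest takes 2/3 ÷ 7/75 = 50/7 minutes.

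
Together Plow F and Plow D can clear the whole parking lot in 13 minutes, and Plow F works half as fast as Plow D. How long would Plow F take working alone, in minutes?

Let Plow D's rate be r; then Plow F's rate is (1/2)r, so together (1/2 + 1)r = (3/2)r = 1/13.
Thus r = 2/39 per minute.
Plow D alone: 39/2 minutes; Plow F alone: 39 minutes.

39 minutes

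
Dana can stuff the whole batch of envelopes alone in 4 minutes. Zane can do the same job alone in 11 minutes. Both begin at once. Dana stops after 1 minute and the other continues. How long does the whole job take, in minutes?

33/4 minutes

In the first 1 minute the combined rate is 15/44, so 15/44 of the job is done, leaving 29/44.
After Dana leaves the rate is 1/11 per minute; the remaining 29/44 takes 29/4 minutes.
Total = 1 + 29/4 = 33/4 minutes.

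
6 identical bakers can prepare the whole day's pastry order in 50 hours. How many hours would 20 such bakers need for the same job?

15 hours

Total work is 6·50 = 300 baker-hours.
With 20 bakers: 300/20 = 15 hours.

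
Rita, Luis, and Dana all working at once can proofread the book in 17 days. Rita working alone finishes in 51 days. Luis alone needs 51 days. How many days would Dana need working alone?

51 days

Combined rate is 1/17 per day.
Known contribution: 1/51 + 1/51 = (1 + 1)/51 = 2/51 per day.
So Dana's rate is 1/17 − 2/51 = 1/51, meaning 51 days alone.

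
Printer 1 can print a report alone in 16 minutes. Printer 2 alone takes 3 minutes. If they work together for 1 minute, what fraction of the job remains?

Combined rate: 1/16 + 1/3 = (3 + 16)/48 = 19/48 per minute.
In 1 minute they complete 1·19/48 = 19/48 of the job.
So 29/48 remains.

29/48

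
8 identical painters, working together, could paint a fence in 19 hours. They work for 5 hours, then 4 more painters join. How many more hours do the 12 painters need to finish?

28/3 hours

One painter does 1/152 of the job per hour.
After 5 hours with 8 painters, 5/19 is done (14/19 left).
With 12 painters the rate is 12/152 = 3/38, so the rest takes 14/19 ÷ 3/38 = 28/3 hours.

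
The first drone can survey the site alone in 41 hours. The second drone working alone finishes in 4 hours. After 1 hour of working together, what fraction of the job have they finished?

Combined rate: 1/41 + 1/4 = (4 + 41)/164 = 45/164 per hour.
In 1 hour they complete 1·45/164 = 45/164 of the job.

45/164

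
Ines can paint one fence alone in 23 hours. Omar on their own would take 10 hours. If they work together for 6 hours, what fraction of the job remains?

Combined rate: 1/23 + 1/10 = (10 + 23)/230 = 33/230 per hour.
In 6 hours they complete 6·33/230 = 99/115 of the job.
So 16/115 remains.

16/115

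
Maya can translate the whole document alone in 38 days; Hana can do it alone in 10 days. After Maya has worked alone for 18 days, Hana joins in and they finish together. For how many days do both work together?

25/6 days

In 18 days Maya does 18/38 = 9/19 of the job, leaving 10/19.
Maya and Hana together work at 12/95 per day, so finishing takes 10/19 ÷ 12/95 = 25/6 days.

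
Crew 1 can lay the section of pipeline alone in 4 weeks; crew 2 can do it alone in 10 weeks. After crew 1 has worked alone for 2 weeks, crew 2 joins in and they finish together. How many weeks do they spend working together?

In 2 weeks crew 1 does 2/4 = 1/2 of the job, leaving 1/2.
Crew 1 and crew 2 together work at 7/20 per week, so finishing takes 1/2 ÷ 7/20 = 10/7 weeks.

10/7 weeks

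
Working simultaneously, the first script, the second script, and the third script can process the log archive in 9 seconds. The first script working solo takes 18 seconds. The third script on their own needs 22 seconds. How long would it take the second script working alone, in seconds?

Combined rate is 1/9 per second.
Known contribution: 1/18 + 1/22 = (11 + 9)/198 = 20/198 = 10/99 per second.
So the second script's rate is 1/9 − 10/99 = 1/99, meaning 99 seconds alone.

99 seconds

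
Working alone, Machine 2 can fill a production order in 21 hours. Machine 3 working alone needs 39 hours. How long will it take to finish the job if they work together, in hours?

With two workers the combined time is the product over the sum: 21·39/(21+39) = 819/60 = 273/20 hours.

273/20 hours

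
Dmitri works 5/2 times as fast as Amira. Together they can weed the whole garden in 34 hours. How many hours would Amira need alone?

119 hours

Let Amira's rate be r; then Dmitri's rate is (5/2)r, so together (5/2 + 1)r = (7/2)r = 1/34.
Thus r = 1/119 per hour.
Amira alone: 119 hours; Dmitri alone: 238/5 hours.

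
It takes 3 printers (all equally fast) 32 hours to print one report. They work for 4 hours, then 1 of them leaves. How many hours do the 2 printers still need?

One printer does 1/96 of the job per hour.
After 4 hours with 3 printers, 1/8 is done (7/8 left).
With 2 printers the rate is 2/96 = 1/48, so the rest takes 7/8 ÷ 1/48 = 42 hours.

42 hours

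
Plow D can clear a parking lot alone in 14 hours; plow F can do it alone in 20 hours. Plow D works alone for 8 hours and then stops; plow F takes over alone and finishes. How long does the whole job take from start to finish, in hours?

In 8 hours plow D does 8/14 = 4/7 of the job, leaving 3/7.
Plow F works at 1/20 per hour, so finishing takes 3/7 ÷ 1/20 = 60/7 hours.
Total time = 8 + 60/7 = 116/7 hours.

116/7 hours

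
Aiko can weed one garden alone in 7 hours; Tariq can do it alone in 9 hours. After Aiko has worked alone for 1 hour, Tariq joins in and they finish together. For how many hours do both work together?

27/8 hours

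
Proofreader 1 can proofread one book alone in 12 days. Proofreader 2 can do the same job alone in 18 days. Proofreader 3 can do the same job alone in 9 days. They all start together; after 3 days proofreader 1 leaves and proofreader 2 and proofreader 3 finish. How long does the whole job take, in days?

In the first 3 days the combined rate is 1/4, so 3/4 of the job is done, leaving 1/4.
After proofreader 1 leaves the rate is 1/6 per day; the remaining 1/4 takes 3/2 days.
Total = 3 + 3/2 = 9/2 days.

9/2 days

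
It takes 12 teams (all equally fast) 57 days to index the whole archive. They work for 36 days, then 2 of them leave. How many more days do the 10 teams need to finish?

One team does 1/684 of the job per day.
After 36 days with 12 teams, 12/19 is done (7/19 left).
With 10 teams the rate is 10/684 = 5/342, so the rest takes 7/19 ÷ 5/342 = 126/5 days.

126/5 days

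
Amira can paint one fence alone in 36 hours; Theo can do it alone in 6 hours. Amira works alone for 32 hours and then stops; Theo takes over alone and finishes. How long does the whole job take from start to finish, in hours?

98/3 hours

In 32 hours Amira does 32/36 = 8/9 of the job, leaving 1/9.
Theo works at 1/6 per hour, so finishing takes 1/9 ÷ 1/6 = 2/3 hours.
Total time = 32 + 2/3 = 98/3 hours.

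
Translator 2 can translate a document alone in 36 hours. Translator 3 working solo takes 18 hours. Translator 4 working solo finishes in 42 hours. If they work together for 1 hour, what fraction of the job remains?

Combined rate: 1/36 + 1/18 + 1/42 = (7 + 14 + 6)/252 = 27/252 = 3/28 per hour.
In 1 hour they complete 1·3/28 = 3/28 of the job.
So 25/28 remains.

25/28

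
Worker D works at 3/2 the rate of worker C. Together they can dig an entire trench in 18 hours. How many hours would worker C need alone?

Let worker C's rate be r; then worker D's rate is (3/2)r, so together (3/2 + 1)r = (5/2)r = 1/18.
Thus r = 1/45 per hour.
Worker C alone: 45 hours; worker D alone: 30 hours.

45 hours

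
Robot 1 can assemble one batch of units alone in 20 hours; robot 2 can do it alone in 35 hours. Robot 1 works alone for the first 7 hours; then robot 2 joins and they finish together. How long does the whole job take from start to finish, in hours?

In 7 hours robot 1 does 7/20 of the job, leaving 13/20.
Robot 1 and robot 2 together work at 11/140 per hour, so finishing takes 13/20 ÷ 11/140 = 91/11 hours.
Total time = 7 + 91/11 = 168/11 hours.

168/11 hours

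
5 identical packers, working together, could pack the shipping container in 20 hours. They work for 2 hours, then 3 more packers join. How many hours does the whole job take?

53/4 hours

One packer does 1/100 of the job per hour.
After 2 hours with 5 packers, 1/10 is done (9/10 left).
With 8 packers the rate is 8/100 = 2/25, so the rest takes 9/10 ÷ 2/25 = 45/4 hours.
Total = 2 + 45/4 = 53/4 hours.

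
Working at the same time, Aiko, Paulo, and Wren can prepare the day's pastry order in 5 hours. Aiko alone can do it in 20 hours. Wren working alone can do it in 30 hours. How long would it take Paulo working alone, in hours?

Combined rate is 1/5 per hour.
Known contribution: 1/20 + 1/30 = (3 + 2)/60 = 5/60 = 1/12 per hour.
So Paulo's rate is 1/5 − 1/12 = 7/60, meaning 60/7 hours alone.

60/7 hours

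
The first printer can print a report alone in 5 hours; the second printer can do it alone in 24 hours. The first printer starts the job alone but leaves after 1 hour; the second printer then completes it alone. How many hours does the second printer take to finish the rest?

In 1 hour the first printer does 1/5 of the job, leaving 4/5.
The second printer works at 1/24 per hour, so finishing takes 4/5 ÷ 1/24 = 96/5 hours.

96/5 hours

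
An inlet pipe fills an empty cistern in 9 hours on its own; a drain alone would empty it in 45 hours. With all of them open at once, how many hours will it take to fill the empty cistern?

Net rate = 1/9 − 1/45 = (5 − 1)/45 = 4/45 per hour.
Filling time = 1 ÷ (4/45) = 45/4 hours.

45/4 hours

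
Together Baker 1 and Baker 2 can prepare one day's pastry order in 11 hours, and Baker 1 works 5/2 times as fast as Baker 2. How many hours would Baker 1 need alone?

77/5 hours

Let Baker 2's rate be r; then Baker 1's rate is (5/2)r, so together (5/2 + 1)r = (7/2)r = 1/11.
Thus r = 2/77 per hour.
Baker 2 alone: 77/2 hours; Baker 1 alone: 77/5 hours.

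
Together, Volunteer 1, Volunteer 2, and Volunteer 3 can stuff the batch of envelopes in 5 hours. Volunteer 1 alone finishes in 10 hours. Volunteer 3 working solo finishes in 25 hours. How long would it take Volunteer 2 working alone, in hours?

Combined rate is 1/5 per hour.
Known contribution: 1/10 + 1/25 = (5 + 2)/50 = 7/50 per hour.
So Volunteer 2's rate is 1/5 − 7/50 = 3/50, meaning 50/3 hours alone.

50/3 hours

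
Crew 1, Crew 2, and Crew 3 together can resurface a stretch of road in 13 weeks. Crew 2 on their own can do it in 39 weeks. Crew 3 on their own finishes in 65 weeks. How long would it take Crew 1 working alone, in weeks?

Combined rate is 1/13 per week.
Known contribution: 1/39 + 1/65 = (5 + 3)/195 = 8/195 per week.
So Crew 1's rate is 1/13 − 8/195 = 7/195, meaning 195/7 weeks alone.

195/7 weeks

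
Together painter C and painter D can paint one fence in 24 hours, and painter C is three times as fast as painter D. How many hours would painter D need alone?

Let painter D's rate be r; then painter C's rate is 3r, so together (3 + 1)r = 4r = 1/24.
Thus r = 1/96 per hour.
Painter D alone: 96 hours; painter C alone: 32 hours.

96 hours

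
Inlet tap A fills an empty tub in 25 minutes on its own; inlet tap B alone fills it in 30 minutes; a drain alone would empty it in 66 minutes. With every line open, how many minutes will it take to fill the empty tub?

Net rate = 1/25 + 1/30 − 1/66 = (66 + 55 − 25)/1650 = 96/1650 = 16/275 per minute.
Filling time = 1 ÷ (16/275) = 275/16 minutes.

275/16 minutes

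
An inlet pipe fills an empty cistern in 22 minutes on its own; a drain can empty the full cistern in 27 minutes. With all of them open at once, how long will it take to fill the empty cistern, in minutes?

Net rate = 1/22 − 1/27 = (27 − 22)/594 = 5/594 per minute.
Filling time = 1 ÷ (5/594) = 594/5 minutes.

594/5 minutes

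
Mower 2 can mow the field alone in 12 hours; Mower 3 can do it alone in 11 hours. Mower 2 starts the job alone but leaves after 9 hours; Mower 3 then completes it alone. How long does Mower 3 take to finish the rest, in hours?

11/4 hours

In 9 hours Mower 2 does 9/12 = 3/4 of the job, leaving 1/4.
Mower 3 works at 1/11 per hour, so finishing takes 1/4 ÷ 1/11 = 11/4 hours.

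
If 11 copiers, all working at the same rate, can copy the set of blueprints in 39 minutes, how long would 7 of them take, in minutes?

429/7 minutes

Total work is 11·39 = 429 copier-minutes.
With 7 copiers: 429/7 minutes.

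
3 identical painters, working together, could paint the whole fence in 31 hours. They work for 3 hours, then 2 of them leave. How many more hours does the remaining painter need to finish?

84 hours

One painter does 1/93 of the job per hour.
After 3 hours with 3 painters, 3/31 is done (28/31 left).
With 1 painter the rate is 1/93, so the rest takes 28/31 ÷ 1/93 = 84 hours.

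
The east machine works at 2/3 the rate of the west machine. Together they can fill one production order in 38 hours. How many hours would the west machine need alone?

190/3 hours

Let the west machine's rate be r; then the east machine's rate is (2/3)r, so together (2/3 + 1)r = (5/3)r = 1/38.
Thus r = 3/190 per hour.
The west machine alone: 190/3 hours; the east machine alone: 95 hours.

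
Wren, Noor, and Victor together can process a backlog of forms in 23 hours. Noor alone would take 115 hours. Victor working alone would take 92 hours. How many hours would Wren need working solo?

460/11 hours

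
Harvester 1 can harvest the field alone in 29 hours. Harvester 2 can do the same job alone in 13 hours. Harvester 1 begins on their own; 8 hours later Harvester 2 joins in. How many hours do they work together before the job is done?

13/2 hours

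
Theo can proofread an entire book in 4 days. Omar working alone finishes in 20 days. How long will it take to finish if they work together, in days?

With two workers the combined time is the product over the sum: 4·20/(4+20) = 80/24 = 10/3 days.

10/3 days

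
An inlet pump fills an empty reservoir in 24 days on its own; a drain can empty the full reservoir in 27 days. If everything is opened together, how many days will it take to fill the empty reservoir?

216 days

Net rate = 1/24 − 1/27 = (9 − 8)/216 = 1/216 per day.
Filling time = 1 ÷ (1/216) = 216 days.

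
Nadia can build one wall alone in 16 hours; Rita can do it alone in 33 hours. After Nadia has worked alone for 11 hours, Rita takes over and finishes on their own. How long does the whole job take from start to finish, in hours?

341/16 hours

In 11 hours Nadia does 11/16 of the job, leaving 5/16.
Rita works at 1/33 per hour, so finishing takes 5/16 ÷ 1/33 = 165/16 hours.
Total time = 11 + 165/16 = 341/16 hours.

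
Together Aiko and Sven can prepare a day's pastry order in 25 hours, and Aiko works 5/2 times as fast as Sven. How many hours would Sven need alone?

Let Sven's rate be r; then Aiko's rate is (5/2)r, so together (5/2 + 1)r = (7/2)r = 1/25.
Thus r = 2/175 per hour.
Sven alone: 175/2 hours; Aiko alone: 35 hours.

175/2 hours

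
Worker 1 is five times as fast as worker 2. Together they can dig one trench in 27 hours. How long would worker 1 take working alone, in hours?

162/5 hours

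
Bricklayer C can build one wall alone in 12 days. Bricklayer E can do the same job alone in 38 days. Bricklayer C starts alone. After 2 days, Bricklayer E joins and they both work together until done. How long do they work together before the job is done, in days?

In the first 2 days Bricklayer C alone does 2/12 = 1/6 of the job, leaving 5/6.
Once everyone is working, combined rate: 1/12 + 1/38 = (19 + 6)/228 = 25/228 per day.
Remaining 5/6 at 25/228 per day takes 38/5 days.

38/5 days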